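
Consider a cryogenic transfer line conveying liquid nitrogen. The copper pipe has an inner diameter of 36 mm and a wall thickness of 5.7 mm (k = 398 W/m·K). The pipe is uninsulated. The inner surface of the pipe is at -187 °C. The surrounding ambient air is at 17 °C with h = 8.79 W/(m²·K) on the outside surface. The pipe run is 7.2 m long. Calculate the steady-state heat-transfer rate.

Treating each annulus and film as a series resistance:
R_copper pipe wall = ln(23.7/18)/(2π×398×7.2) = 1.528×10^-5 K/W
R_outer film = 1/(h_o·2πr_oL) = 1/(8.79×2π×0.0237×7.2) = 0.1061 K/W
R_total = 0.1061 K/W
Q = ΔT/R_total = 204/0.1061

Q ≈ 1920 W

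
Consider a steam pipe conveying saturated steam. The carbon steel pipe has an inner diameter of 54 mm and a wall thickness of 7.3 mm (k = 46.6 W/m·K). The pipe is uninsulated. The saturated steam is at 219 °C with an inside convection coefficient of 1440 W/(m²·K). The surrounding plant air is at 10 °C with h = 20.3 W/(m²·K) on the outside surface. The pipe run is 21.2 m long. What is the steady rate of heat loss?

Cylindrical conduction, so R = ln(r₂/r₁)/(2πkL) per layer, in series:
R_inner film = 1/(h_i·2πr₁L) = 1/(1440×2π×0.027×21.2) = 1.931×10^-4 K/W
R_carbon steel pipe wall = ln(34.3/27)/(2π×46.6×21.2) = 3.855×10^-5 K/W
R_outer film = 1/(h_o·2πr_oL) = 1/(20.3×2π×0.0343×21.2) = 0.01078 K/W
R_total = 0.01101 K/W
Q = ΔT/R_total = 209/0.01101

Q ≈ 19000 W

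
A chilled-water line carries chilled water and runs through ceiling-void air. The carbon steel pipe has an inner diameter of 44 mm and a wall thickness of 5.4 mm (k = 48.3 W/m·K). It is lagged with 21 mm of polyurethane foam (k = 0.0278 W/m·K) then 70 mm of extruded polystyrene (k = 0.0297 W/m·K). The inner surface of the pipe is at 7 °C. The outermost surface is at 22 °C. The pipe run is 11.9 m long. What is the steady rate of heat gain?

Per-layer cylindrical resistances, series-summed:
R_carbon steel pipe wall = ln(27.4/22)/(2π×48.3×11.9) = 6.078×10^-5 K/W
R_polyurethane foam = ln(48.4/27.4)/(2π×0.0278×11.9) = 0.2737 K/W
R_extruded polystyrene = ln(118.4/48.4)/(2π×0.0297×11.9) = 0.4028 K/W
R_total = 0.6766 K/W
Q = ΔT/R_total = 15/0.6766

Q ≈ 22.2 W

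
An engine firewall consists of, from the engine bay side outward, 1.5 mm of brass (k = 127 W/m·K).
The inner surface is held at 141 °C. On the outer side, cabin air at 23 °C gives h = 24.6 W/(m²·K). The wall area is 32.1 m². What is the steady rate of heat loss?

Model the wall as resistances in series:
R_brass = L/(kA) = 0.0015/(127×32.1) = 3.679×10^-7 K/W
R_outer film = 1/(h_o·A) = 1/(24.6×32.1) = 0.001266 K/W
R_total = 0.001267 K/W
Q = ΔT / R_total = 118 / 0.001267

Q ≈ 93200 W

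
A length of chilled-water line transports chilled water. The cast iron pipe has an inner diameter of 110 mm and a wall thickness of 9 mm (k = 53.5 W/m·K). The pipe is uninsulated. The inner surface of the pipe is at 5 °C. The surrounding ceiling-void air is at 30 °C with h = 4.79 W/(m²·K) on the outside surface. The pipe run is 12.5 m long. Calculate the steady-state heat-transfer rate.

For a radial system each layer contributes R = ln(r_out/r_in)/(2πkL); films add R = 1/(hA).
R_cast iron pipe wall = ln(64/55)/(2π×53.5×12.5) = 3.607×10^-5 K/W
R_outer film = 1/(h_o·2πr_oL) = 1/(4.79×2π×0.064×12.5) = 0.04153 K/W
R_total = 0.04157 K/W
Q = ΔT/R_total = 25/0.04157

Q ≈ 601 W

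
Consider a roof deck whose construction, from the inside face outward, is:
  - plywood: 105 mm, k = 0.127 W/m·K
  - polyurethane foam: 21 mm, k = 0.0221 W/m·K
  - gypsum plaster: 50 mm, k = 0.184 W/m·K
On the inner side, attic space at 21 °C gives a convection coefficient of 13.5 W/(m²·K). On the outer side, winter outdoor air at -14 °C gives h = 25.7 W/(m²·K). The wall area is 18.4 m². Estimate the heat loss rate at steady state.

Using the resistance-network approach (series):
R_inner film = 1/(h_i·A) = 1/(13.5×18.4) = 0.004026 K/W
R_plywood = L/(kA) = 0.105/(0.127×18.4) = 0.04493 K/W
R_polyurethane foam = L/(kA) = 0.021/(0.0221×18.4) = 0.05164 K/W
R_gypsum plaster = L/(kA) = 0.05/(0.184×18.4) = 0.01477 K/W
R_outer film = 1/(h_o·A) = 1/(25.7×18.4) = 0.002115 K/W
R_total = 0.1175 K/W
Q = ΔT / R_total = 35 / 0.1175

Q ≈ 298 W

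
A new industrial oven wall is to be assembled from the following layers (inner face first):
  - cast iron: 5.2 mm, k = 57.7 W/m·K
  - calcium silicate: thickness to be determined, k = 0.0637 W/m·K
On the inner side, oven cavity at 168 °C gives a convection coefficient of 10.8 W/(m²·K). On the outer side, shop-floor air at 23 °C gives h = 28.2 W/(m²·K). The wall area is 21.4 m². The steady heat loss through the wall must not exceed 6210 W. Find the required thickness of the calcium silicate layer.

L ≈ 23.7 mm

Series thermal resistances:
R_inner film = 1/(h_i·A) = 1/(10.8×21.4) = 0.004327 K/W
R_cast iron = L/(kA) = 0.0052/(57.7×21.4) = 4.211×10^-6 K/W
R_outer film = 1/(h_o·A) = 1/(28.2×21.4) = 0.001657 K/W
Sum of the known resistances R_other = 0.005988 K/W
Required total resistance R_tot = ΔT/Q_allow = 145/6210 = 0.02335 K/W
R_calcium silicate = R_tot − R_other = 0.01736 K/W
L = R·k·A = 0.01736×0.0637×21.4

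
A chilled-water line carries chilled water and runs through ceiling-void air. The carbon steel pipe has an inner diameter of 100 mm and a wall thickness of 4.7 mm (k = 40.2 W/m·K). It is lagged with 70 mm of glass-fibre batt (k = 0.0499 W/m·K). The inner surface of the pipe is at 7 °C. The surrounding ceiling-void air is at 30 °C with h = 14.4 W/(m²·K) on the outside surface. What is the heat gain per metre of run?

For a radial system each layer contributes R = ln(r_out/r_in)/(2πkL); films add R = 1/(hA).
R_carbon steel pipe wall = ln(54.7/50)/(2π×40.2×1) = 3.557×10^-4 K/W
R_glass-fibre batt = ln(124.7/54.7)/(2π×0.0499×1) = 2.628 K/W
R_outer film = 1/(h_o·2πr_oL) = 1/(14.4×2π×0.1247×1) = 0.08863 K/W
R_total = 2.717 K/W
Q = ΔT/R_total = 23/2.717

q′ ≈ 8.46 W/m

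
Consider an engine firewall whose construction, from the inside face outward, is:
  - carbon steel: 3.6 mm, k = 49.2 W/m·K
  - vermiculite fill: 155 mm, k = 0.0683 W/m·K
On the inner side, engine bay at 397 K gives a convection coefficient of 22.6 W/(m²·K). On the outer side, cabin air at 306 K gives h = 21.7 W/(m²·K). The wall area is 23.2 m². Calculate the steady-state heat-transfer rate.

Q ≈ 895 W

Model the wall as resistances in series:
R_inner film = 1/(h_i·A) = 1/(22.6×23.2) = 0.001907 K/W
R_carbon steel = L/(kA) = 0.0036/(49.2×23.2) = 3.154×10^-6 K/W
R_vermiculite fill = L/(kA) = 0.155/(0.0683×23.2) = 0.09782 K/W
R_outer film = 1/(h_o·A) = 1/(21.7×23.2) = 0.001986 K/W
R_total = 0.1017 K/W
Q = ΔT / R_total = 91 / 0.1017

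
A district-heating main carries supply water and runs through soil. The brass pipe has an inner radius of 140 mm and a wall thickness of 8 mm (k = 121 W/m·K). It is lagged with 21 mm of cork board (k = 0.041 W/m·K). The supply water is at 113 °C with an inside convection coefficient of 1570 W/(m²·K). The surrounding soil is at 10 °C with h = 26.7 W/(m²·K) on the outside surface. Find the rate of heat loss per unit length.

q′ ≈ 187 W/m

Per-layer cylindrical resistances, series-summed:
R_inner film = 1/(h_i·2πr₁L) = 1/(1570×2π×0.14×1) = 7.241×10^-4 K/W
R_brass pipe wall = ln(148/140)/(2π×121×1) = 7.309×10^-5 K/W
R_cork board = ln(169/148)/(2π×0.041×1) = 0.5151 K/W
R_outer film = 1/(h_o·2πr_oL) = 1/(26.7×2π×0.169×1) = 0.03527 K/W
R_total = 0.5511 K/W
Q = ΔT/R_total = 103/0.5511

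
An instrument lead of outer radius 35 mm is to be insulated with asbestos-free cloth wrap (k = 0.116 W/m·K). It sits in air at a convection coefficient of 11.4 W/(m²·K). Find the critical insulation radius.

For a cylinder r_cr = k/h = 0.116/11.4
r_cr = 10.2 mm; since the bare radius (35 mm) is above r_cr, any added insulation will reduce heat loss.

r_cr ≈ 10.2 mm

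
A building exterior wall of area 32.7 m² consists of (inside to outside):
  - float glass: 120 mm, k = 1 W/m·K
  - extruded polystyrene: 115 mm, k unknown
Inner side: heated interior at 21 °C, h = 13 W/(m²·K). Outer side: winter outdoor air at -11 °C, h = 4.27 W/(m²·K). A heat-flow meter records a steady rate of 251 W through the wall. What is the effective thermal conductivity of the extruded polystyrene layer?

k ≈ 0.0308 W/(m·K)

Treating each layer as a thermal resistance in series:
R_inner film = 1/(h_i·A) = 1/(13×32.7) = 0.002352 K/W
R_float glass = L/(kA) = 0.12/(1×32.7) = 0.00367 K/W
R_outer film = 1/(h_o·A) = 1/(4.27×32.7) = 0.007162 K/W
Sum of known resistances R_other = 0.01318 K/W
Total R = ΔT/Q = 32/251 = 0.1275 K/W
R_extruded polystyrene = R_total − R_other = 0.1143 K/W
k = L/(R·A) = 0.115/(0.1143×32.7)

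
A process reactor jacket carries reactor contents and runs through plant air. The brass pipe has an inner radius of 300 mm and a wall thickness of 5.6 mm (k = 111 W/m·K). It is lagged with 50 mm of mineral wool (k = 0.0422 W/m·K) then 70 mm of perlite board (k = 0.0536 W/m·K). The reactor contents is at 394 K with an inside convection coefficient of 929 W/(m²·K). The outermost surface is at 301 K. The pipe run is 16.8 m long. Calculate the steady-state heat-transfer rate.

Radial resistances (cylindrical: R_cond = ln(r_o/r_i)/(2πkL), R_conv = 1/(h·2πrL)):
R_inner film = 1/(h_i·2πr₁L) = 1/(929×2π×0.3×16.8) = 3.399×10^-5 K/W
R_brass pipe wall = ln(305.6/300)/(2π×111×16.8) = 1.578×10^-6 K/W
R_mineral wool = ln(355.6/305.6)/(2π×0.0422×16.8) = 0.03402 K/W
R_perlite board = ln(425.6/355.6)/(2π×0.0536×16.8) = 0.03176 K/W
R_total = 0.06581 K/W
Q = ΔT/R_total = 93/0.06581

Q ≈ 1410 W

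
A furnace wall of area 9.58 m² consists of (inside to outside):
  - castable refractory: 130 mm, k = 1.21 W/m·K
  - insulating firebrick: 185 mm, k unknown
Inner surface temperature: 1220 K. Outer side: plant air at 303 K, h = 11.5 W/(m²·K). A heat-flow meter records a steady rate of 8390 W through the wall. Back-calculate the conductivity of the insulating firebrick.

Using the resistance-network approach (series):
R_castable refractory = L/(kA) = 0.13/(1.21×9.58) = 0.01121 K/W
R_outer film = 1/(h_o·A) = 1/(11.5×9.58) = 0.009077 K/W
Sum of known resistances R_other = 0.02029 K/W
Total R = ΔT/Q = 917/8390 = 0.1093 K/W
R_insulating firebrick = R_total − R_other = 0.08901 K/W
k = L/(R·A) = 0.185/(0.08901×9.58)

k ≈ 0.217 W/(m·K)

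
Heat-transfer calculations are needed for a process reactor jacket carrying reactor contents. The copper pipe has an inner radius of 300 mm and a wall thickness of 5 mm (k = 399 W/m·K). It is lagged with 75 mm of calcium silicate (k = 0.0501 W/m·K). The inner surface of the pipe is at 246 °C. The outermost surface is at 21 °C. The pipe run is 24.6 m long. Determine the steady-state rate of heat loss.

Treating each annulus and film as a series resistance:
R_copper pipe wall = ln(305/300)/(2π×399×24.6) = 2.68×10^-7 K/W
R_calcium silicate = ln(380/305)/(2π×0.0501×24.6) = 0.02839 K/W
R_total = 0.02839 K/W
Q = ΔT/R_total = 225/0.02839

Q ≈ 7920 W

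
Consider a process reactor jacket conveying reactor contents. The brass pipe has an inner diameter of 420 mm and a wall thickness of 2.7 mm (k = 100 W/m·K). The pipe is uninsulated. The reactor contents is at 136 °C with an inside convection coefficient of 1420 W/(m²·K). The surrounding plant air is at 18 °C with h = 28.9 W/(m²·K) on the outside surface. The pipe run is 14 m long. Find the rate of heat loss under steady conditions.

Radial resistances (cylindrical: R_cond = ln(r_o/r_i)/(2πkL), R_conv = 1/(h·2πrL)):
R_inner film = 1/(h_i·2πr₁L) = 1/(1420×2π×0.21×14) = 3.812×10^-5 K/W
R_brass pipe wall = ln(212.7/210)/(2π×100×14) = 1.452×10^-6 K/W
R_outer film = 1/(h_o·2πr_oL) = 1/(28.9×2π×0.2127×14) = 0.001849 K/W
R_total = 0.001889 K/W
Q = ΔT/R_total = 118/0.001889

Q ≈ 62500 W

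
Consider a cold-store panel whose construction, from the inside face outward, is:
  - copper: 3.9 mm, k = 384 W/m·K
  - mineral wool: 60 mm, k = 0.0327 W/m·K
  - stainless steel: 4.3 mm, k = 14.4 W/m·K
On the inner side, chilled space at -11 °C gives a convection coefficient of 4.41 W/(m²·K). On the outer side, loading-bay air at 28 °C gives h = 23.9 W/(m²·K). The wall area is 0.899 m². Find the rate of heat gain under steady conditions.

Treating each layer as a thermal resistance in series:
R_inner film = 1/(h_i·A) = 1/(4.41×0.899) = 0.2522 K/W
R_copper = L/(kA) = 0.0039/(384×0.899) = 1.13×10^-5 K/W
R_mineral wool = L/(kA) = 0.06/(0.0327×0.899) = 2.041 K/W
R_stainless steel = L/(kA) = 0.0043/(14.4×0.899) = 3.322×10^-4 K/W
R_outer film = 1/(h_o·A) = 1/(23.9×0.899) = 0.04654 K/W
R_total = 2.34 K/W
Q = ΔT / R_total = 39 / 2.34

Q ≈ 16.7 W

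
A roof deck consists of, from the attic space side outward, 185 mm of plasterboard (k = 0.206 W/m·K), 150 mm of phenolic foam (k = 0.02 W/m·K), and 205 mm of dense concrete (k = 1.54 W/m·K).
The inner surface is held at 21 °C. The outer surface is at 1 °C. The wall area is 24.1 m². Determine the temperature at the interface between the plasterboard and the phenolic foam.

T ≈ 18.9 °C

Using the resistance-network approach (series):
R_plasterboard = L/(kA) = 0.185/(0.206×24.1) = 0.03726 K/W
R_phenolic foam = L/(kA) = 0.15/(0.02×24.1) = 0.3112 K/W
R_dense concrete = L/(kA) = 0.205/(1.54×24.1) = 0.005524 K/W
R_total = 0.354 K/W;  Q = ΔT/R_total = 20/0.354 = 56.5 W
T_interface = T_inner − Q·ΣR(inner→interface) = 21 − 56.5×0.03726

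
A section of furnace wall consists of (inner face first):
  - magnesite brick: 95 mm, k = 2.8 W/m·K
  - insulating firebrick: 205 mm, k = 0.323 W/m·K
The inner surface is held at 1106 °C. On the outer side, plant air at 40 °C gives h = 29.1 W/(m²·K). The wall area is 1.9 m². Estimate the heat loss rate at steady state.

Q ≈ 2880 W

Treating each layer as a thermal resistance in series:
R_magnesite brick = L/(kA) = 0.095/(2.8×1.9) = 0.01786 K/W
R_insulating firebrick = L/(kA) = 0.205/(0.323×1.9) = 0.334 K/W
R_outer film = 1/(h_o·A) = 1/(29.1×1.9) = 0.01809 K/W
R_total = 0.37 K/W
Q = ΔT / R_total = 1066 / 0.37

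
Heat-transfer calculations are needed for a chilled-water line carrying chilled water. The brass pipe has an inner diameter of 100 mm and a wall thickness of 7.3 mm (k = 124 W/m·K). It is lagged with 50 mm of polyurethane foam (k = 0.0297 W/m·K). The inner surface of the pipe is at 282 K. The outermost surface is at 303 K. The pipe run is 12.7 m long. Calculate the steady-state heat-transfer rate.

For a radial system each layer contributes R = ln(r_out/r_in)/(2πkL); films add R = 1/(hA).
R_brass pipe wall = ln(57.3/50)/(2π×124×12.7) = 1.377×10^-5 K/W
R_polyurethane foam = ln(107.3/57.3)/(2π×0.0297×12.7) = 0.2647 K/W
R_total = 0.2647 K/W
Q = ΔT/R_total = 21/0.2647

Q ≈ 79.3 W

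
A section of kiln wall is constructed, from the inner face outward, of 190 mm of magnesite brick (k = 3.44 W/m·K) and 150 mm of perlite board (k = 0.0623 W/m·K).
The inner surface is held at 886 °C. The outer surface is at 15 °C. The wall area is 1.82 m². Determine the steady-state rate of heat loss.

Q ≈ 644 W

Series thermal resistances:
R_magnesite brick = L/(kA) = 0.19/(3.44×1.82) = 0.03035 K/W
R_perlite board = L/(kA) = 0.15/(0.0623×1.82) = 1.323 K/W
R_total = 1.353 K/W
Q = ΔT / R_total = 871 / 1.353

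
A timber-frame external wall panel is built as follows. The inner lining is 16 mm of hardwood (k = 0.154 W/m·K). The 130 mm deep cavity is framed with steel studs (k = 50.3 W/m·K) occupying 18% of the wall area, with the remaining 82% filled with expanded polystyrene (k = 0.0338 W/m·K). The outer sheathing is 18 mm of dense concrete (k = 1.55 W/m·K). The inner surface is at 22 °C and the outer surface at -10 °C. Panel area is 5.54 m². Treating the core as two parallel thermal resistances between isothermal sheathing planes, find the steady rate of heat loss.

Sheathing layers in series; stud and cavity paths in parallel between them.
R_inner = 0.016/(0.154×5.54) = 0.01875 K/W
R_stud  = 0.13/(50.3×0.18×5.54) = 0.002592 K/W
R_cav   = 0.13/(0.0338×0.82×5.54) = 0.8466 K/W
1/R_core = 1/R_stud + 1/R_cav → R_core = 0.002584 K/W
R_outer = 0.018/(1.55×5.54) = 0.002096 K/W
R_total = 0.02343 K/W
Q = ΔT/R_total = 32/0.02343

Q ≈ 1370 W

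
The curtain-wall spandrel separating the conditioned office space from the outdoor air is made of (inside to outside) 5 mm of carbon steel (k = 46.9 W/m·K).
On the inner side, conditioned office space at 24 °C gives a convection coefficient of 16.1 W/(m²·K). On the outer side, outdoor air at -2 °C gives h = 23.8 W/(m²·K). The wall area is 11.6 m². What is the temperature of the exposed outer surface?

T ≈ 8.48 °C

Treating each layer as a thermal resistance in series:
R_inner film = 1/(h_i·A) = 1/(16.1×11.6) = 0.005354 K/W
R_carbon steel = L/(kA) = 0.005/(46.9×11.6) = 9.191×10^-6 K/W
R_outer film = 1/(h_o·A) = 1/(23.8×11.6) = 0.003622 K/W
R_total = 0.008986 K/W;  Q = ΔT/R_total = 26/0.008986 = 2893 W
T_interface = T_inner − Q·ΣR(inner→interface) = 24 − 2890×0.005364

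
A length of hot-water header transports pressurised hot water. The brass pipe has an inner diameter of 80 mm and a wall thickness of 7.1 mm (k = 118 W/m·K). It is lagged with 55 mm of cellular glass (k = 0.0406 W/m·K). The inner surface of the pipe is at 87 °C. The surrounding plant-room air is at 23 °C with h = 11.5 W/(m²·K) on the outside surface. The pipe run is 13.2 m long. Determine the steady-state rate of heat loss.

Q ≈ 267 W

Treating each annulus and film as a series resistance:
R_brass pipe wall = ln(47.1/40)/(2π×118×13.2) = 1.67×10^-5 K/W
R_cellular glass = ln(102.1/47.1)/(2π×0.0406×13.2) = 0.2298 K/W
R_outer film = 1/(h_o·2πr_oL) = 1/(11.5×2π×0.1021×13.2) = 0.01027 K/W
R_total = 0.24 K/W
Q = ΔT/R_total = 64/0.24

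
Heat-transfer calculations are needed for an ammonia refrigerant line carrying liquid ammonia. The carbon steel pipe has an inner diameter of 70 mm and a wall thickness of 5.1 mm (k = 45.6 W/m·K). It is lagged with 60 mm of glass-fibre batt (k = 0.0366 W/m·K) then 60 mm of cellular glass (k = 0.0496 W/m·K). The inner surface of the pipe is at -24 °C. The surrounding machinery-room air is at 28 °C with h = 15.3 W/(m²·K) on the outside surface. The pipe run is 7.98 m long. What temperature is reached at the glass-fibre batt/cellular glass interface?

Radial resistances (cylindrical: R_cond = ln(r_o/r_i)/(2πkL), R_conv = 1/(h·2πrL)):
R_carbon steel pipe wall = ln(40.1/35)/(2π×45.6×7.98) = 5.95×10^-5 K/W
R_glass-fibre batt = ln(100.1/40.1)/(2π×0.0366×7.98) = 0.4985 K/W
R_cellular glass = ln(160.1/100.1)/(2π×0.0496×7.98) = 0.1888 K/W
R_outer film = 1/(h_o·2πr_oL) = 1/(15.3×2π×0.1601×7.98) = 0.008142 K/W
R_total = 0.6955 K/W
Q = ΔT/R_total = 52/0.6955
Q = 74.8 W
T_interface = T_inner + Q·ΣR(inner→interface) = -24 + 74.8×0.4986

T ≈ 13.3 °C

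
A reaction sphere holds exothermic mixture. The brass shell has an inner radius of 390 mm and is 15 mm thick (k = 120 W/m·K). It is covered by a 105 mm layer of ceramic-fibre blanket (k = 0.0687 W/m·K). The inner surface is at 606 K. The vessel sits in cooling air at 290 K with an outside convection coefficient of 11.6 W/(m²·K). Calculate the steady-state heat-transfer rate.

Q ≈ 514 W

For a spherical shell R = (1/r₁ − 1/r₂)/(4πk); film R = 1/(h·4πr²). In series:
R_brass shell = (1/0.39 − 1/0.405)/(4π×120) = 6.298×10^-5 K/W
R_ceramic-fibre blanket = (1/0.405 − 1/0.51)/(4π×0.0687) = 0.5888 K/W
R_outer film = 1/(h·4πr_o²) = 1/(11.6×4π×0.51²) = 0.02637 K/W
R_total = 0.6153 K/W
Q = ΔT/R_total = 316/0.6153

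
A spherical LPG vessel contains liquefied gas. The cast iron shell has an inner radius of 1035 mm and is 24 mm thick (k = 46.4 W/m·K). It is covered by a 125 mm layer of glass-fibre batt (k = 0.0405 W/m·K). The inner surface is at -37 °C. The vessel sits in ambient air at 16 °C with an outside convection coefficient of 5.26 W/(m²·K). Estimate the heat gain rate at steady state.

Q ≈ 256 W

For a spherical shell R = (1/r₁ − 1/r₂)/(4πk); film R = 1/(h·4πr²). In series:
R_cast iron shell = (1/1.035 − 1/1.059)/(4π×46.4) = 3.755×10^-5 K/W
R_glass-fibre batt = (1/1.059 − 1/1.184)/(4π×0.0405) = 0.1959 K/W
R_outer film = 1/(h·4πr_o²) = 1/(5.26×4π×1.184²) = 0.01079 K/W
R_total = 0.2067 K/W
Q = ΔT/R_total = 53/0.2067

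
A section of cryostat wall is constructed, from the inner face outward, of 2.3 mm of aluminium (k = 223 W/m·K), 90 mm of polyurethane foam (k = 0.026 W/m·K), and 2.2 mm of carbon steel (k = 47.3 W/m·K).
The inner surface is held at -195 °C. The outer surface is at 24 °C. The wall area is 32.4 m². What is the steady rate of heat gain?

Treating each layer as a thermal resistance in series:
R_aluminium = L/(kA) = 0.0023/(223×32.4) = 3.183×10^-7 K/W
R_polyurethane foam = L/(kA) = 0.09/(0.026×32.4) = 0.1068 K/W
R_carbon steel = L/(kA) = 0.0022/(47.3×32.4) = 1.436×10^-6 K/W
R_total = 0.1068 K/W
Q = ΔT / R_total = 219 / 0.1068

Q ≈ 2050 W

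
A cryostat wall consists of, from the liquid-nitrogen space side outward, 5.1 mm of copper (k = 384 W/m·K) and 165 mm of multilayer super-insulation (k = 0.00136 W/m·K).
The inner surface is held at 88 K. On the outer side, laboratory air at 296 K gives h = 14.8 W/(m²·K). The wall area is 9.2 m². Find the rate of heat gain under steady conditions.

Q ≈ 15.8 W

Model the wall as resistances in series:
R_copper = L/(kA) = 0.0051/(384×9.2) = 1.444×10^-6 K/W
R_multilayer super-insulation = L/(kA) = 0.165/(0.00136×9.2) = 13.19 K/W
R_outer film = 1/(h_o·A) = 1/(14.8×9.2) = 0.007344 K/W
R_total = 13.19 K/W
Q = ΔT / R_total = 208 / 13.19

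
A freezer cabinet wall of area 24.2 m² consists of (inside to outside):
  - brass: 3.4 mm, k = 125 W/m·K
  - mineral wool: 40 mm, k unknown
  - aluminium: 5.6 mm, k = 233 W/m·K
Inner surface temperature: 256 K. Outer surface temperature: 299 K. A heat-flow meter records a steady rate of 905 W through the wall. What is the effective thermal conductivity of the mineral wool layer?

Series thermal resistances:
R_brass = L/(kA) = 0.0034/(125×24.2) = 1.124×10^-6 K/W
R_aluminium = L/(kA) = 0.0056/(233×24.2) = 9.932×10^-7 K/W
Sum of known resistances R_other = 2.117×10^-6 K/W
Total R = ΔT/Q = 43/905 = 0.04751 K/W
R_mineral wool = R_total − R_other = 0.04751 K/W
k = L/(R·A) = 0.04/(0.04751×24.2)

k ≈ 0.0348 W/(m·K)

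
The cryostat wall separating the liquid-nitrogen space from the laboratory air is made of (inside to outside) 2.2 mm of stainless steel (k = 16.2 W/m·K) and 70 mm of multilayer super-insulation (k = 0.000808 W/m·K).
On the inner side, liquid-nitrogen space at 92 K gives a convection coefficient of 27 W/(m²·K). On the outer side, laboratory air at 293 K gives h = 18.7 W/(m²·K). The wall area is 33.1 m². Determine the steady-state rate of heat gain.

Q ≈ 76.7 W

Model the wall as resistances in series:
R_inner film = 1/(h_i·A) = 1/(27×33.1) = 0.001119 K/W
R_stainless steel = L/(kA) = 0.0022/(16.2×33.1) = 4.103×10^-6 K/W
R_multilayer super-insulation = L/(kA) = 0.07/(0.000808×33.1) = 2.617 K/W
R_outer film = 1/(h_o·A) = 1/(18.7×33.1) = 0.001616 K/W
R_total = 2.62 K/W
Q = ΔT / R_total = 201 / 2.62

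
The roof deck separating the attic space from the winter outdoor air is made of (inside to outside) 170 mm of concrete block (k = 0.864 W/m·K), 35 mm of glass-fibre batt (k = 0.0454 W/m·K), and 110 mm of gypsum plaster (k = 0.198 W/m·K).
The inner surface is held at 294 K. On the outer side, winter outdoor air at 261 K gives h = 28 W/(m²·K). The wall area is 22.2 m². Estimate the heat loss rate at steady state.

Model the wall as resistances in series:
R_concrete block = L/(kA) = 0.17/(0.864×22.2) = 0.008863 K/W
R_glass-fibre batt = L/(kA) = 0.035/(0.0454×22.2) = 0.03473 K/W
R_gypsum plaster = L/(kA) = 0.11/(0.198×22.2) = 0.02503 K/W
R_outer film = 1/(h_o·A) = 1/(28×22.2) = 0.001609 K/W
R_total = 0.07022 K/W
Q = ΔT / R_total = 33 / 0.07022

Q ≈ 470 W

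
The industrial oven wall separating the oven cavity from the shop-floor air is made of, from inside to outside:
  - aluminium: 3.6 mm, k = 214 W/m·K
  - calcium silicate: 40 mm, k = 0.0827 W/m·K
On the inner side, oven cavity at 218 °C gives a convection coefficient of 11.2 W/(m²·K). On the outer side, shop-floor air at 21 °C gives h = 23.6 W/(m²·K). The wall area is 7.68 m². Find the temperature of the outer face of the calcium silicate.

T ≈ 34.6 °C

Model the wall as resistances in series:
R_inner film = 1/(h_i·A) = 1/(11.2×7.68) = 0.01163 K/W
R_aluminium = L/(kA) = 0.0036/(214×7.68) = 2.19×10^-6 K/W
R_calcium silicate = L/(kA) = 0.04/(0.0827×7.68) = 0.06298 K/W
R_outer film = 1/(h_o·A) = 1/(23.6×7.68) = 0.005517 K/W
R_total = 0.08012 K/W;  Q = ΔT/R_total = 197/0.08012 = 2459 W
T_interface = T_inner − Q·ΣR(inner→interface) = 218 − 2460×0.07461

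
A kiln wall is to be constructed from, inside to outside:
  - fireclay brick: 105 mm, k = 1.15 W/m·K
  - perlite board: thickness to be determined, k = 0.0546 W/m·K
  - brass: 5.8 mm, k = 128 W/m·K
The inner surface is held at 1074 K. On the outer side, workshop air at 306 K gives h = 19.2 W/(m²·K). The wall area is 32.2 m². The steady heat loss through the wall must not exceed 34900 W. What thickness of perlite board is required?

L ≈ 30.9 mm

Treating each layer as a thermal resistance in series:
R_fireclay brick = L/(kA) = 0.105/(1.15×32.2) = 0.002836 K/W
R_brass = L/(kA) = 0.0058/(128×32.2) = 1.407×10^-6 K/W
R_outer film = 1/(h_o·A) = 1/(19.2×32.2) = 0.001617 K/W
Sum of the known resistances R_other = 0.004454 K/W
Required total resistance R_tot = ΔT/Q_allow = 768/34900 = 0.02201 K/W
R_perlite board = R_tot − R_other = 0.01755 K/W
L = R·k·A = 0.01755×0.0546×32.2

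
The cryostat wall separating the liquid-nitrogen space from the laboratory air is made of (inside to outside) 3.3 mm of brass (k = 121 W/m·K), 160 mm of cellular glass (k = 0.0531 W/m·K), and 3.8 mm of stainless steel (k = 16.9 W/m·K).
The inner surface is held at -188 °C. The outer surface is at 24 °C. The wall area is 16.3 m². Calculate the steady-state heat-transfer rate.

Model the wall as resistances in series:
R_brass = L/(kA) = 0.0033/(121×16.3) = 1.673×10^-6 K/W
R_cellular glass = L/(kA) = 0.16/(0.0531×16.3) = 0.1849 K/W
R_stainless steel = L/(kA) = 0.0038/(16.9×16.3) = 1.379×10^-5 K/W
R_total = 0.1849 K/W
Q = ΔT / R_total = 212 / 0.1849

Q ≈ 1150 W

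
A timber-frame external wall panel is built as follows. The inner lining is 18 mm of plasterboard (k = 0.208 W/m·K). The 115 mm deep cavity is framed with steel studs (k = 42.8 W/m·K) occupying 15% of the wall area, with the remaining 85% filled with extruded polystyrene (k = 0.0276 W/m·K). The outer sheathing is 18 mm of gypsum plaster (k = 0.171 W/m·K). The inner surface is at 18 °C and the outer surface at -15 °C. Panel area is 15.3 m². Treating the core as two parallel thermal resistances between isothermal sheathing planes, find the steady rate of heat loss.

Q ≈ 2410 W

Sheathing layers in series; stud and cavity paths in parallel between them.
R_inner = 0.018/(0.208×15.3) = 0.005656 K/W
R_stud  = 0.115/(42.8×0.15×15.3) = 0.001171 K/W
R_cav   = 0.115/(0.0276×0.85×15.3) = 0.3204 K/W
1/R_core = 1/R_stud + 1/R_cav → R_core = 0.001167 K/W
R_outer = 0.018/(0.171×15.3) = 0.00688 K/W
R_total = 0.0137 K/W
Q = ΔT/R_total = 33/0.0137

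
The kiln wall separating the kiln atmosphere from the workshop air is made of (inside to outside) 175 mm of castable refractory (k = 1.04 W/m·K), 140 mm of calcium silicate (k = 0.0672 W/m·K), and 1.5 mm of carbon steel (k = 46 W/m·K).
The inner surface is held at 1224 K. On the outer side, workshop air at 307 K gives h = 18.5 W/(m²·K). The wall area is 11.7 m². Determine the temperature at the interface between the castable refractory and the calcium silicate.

Using the resistance-network approach (series):
R_castable refractory = L/(kA) = 0.175/(1.04×11.7) = 0.01438 K/W
R_calcium silicate = L/(kA) = 0.14/(0.0672×11.7) = 0.1781 K/W
R_carbon steel = L/(kA) = 0.0015/(46×11.7) = 2.787×10^-6 K/W
R_outer film = 1/(h_o·A) = 1/(18.5×11.7) = 0.00462 K/W
R_total = 0.1971 K/W;  Q = ΔT/R_total = 917/0.1971 = 4653 W
T_interface = T_inner − Q·ΣR(inner→interface) = 1224 − 4650×0.01438

T ≈ 1160 K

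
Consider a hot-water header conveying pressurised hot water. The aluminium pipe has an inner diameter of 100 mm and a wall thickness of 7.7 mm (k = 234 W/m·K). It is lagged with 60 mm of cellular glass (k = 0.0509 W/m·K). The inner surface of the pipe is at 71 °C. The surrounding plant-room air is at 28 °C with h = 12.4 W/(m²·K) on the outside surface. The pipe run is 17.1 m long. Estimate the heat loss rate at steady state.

Q ≈ 314 W

For a radial system each layer contributes R = ln(r_out/r_in)/(2πkL); films add R = 1/(hA).
R_aluminium pipe wall = ln(57.7/50)/(2π×234×17.1) = 5.697×10^-6 K/W
R_cellular glass = ln(117.7/57.7)/(2π×0.0509×17.1) = 0.1304 K/W
R_outer film = 1/(h_o·2πr_oL) = 1/(12.4×2π×0.1177×17.1) = 0.006377 K/W
R_total = 0.1367 K/W
Q = ΔT/R_total = 43/0.1367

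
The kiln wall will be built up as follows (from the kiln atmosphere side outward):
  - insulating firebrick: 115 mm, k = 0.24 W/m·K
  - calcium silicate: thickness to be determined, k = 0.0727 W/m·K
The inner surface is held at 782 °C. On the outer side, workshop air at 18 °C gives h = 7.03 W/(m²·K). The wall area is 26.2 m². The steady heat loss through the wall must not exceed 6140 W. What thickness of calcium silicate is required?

L ≈ 192 mm

Series thermal resistances:
R_insulating firebrick = L/(kA) = 0.115/(0.24×26.2) = 0.01829 K/W
R_outer film = 1/(h_o·A) = 1/(7.03×26.2) = 0.005429 K/W
Sum of the known resistances R_other = 0.02372 K/W
Required total resistance R_tot = ΔT/Q_allow = 764/6140 = 0.1244 K/W
R_calcium silicate = R_tot − R_other = 0.1007 K/W
L = R·k·A = 0.1007×0.0727×26.2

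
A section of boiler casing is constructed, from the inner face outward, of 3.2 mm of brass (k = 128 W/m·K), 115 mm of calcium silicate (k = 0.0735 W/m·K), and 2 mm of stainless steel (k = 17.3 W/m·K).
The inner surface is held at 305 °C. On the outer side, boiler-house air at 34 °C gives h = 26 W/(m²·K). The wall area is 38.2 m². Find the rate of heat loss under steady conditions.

Q ≈ 6460 W

Treating each layer as a thermal resistance in series:
R_brass = L/(kA) = 0.0032/(128×38.2) = 6.545×10^-7 K/W
R_calcium silicate = L/(kA) = 0.115/(0.0735×38.2) = 0.04096 K/W
R_stainless steel = L/(kA) = 0.002/(17.3×38.2) = 3.026×10^-6 K/W
R_outer film = 1/(h_o·A) = 1/(26×38.2) = 0.001007 K/W
R_total = 0.04197 K/W
Q = ΔT / R_total = 271 / 0.04197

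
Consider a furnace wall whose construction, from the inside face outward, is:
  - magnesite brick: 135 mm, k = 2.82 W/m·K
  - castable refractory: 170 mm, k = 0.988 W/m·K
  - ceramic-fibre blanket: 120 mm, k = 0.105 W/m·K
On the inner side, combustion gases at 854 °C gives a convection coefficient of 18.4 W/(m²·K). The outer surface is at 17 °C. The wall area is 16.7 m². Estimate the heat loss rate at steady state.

Model the wall as resistances in series:
R_inner film = 1/(h_i·A) = 1/(18.4×16.7) = 0.003254 K/W
R_magnesite brick = L/(kA) = 0.135/(2.82×16.7) = 0.002867 K/W
R_castable refractory = L/(kA) = 0.17/(0.988×16.7) = 0.0103 K/W
R_ceramic-fibre blanket = L/(kA) = 0.12/(0.105×16.7) = 0.06843 K/W
R_total = 0.08486 K/W
Q = ΔT / R_total = 837 / 0.08486

Q ≈ 9860 W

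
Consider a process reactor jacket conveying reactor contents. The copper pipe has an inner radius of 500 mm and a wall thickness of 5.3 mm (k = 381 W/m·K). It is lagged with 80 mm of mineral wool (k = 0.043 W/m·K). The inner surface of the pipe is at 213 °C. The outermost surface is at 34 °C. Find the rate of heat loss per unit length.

Radial resistances (cylindrical: R_cond = ln(r_o/r_i)/(2πkL), R_conv = 1/(h·2πrL)):
R_copper pipe wall = ln(505.3/500)/(2π×381×1) = 4.405×10^-6 K/W
R_mineral wool = ln(585.3/505.3)/(2π×0.043×1) = 0.544 K/W
R_total = 0.544 K/W
Q = ΔT/R_total = 179/0.544

q′ ≈ 329 W/m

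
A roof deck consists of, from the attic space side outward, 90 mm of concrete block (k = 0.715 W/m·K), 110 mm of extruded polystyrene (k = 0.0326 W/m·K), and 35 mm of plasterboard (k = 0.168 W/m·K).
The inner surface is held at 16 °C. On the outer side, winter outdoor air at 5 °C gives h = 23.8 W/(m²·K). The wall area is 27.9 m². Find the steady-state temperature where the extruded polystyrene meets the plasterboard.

T ≈ 5.73 °C

Model the wall as resistances in series:
R_concrete block = L/(kA) = 0.09/(0.715×27.9) = 0.004512 K/W
R_extruded polystyrene = L/(kA) = 0.11/(0.0326×27.9) = 0.1209 K/W
R_plasterboard = L/(kA) = 0.035/(0.168×27.9) = 0.007467 K/W
R_outer film = 1/(h_o·A) = 1/(23.8×27.9) = 0.001506 K/W
R_total = 0.1344 K/W;  Q = ΔT/R_total = 11/0.1344 = 81.83 W
T_interface = T_inner − Q·ΣR(inner→interface) = 16 − 81.8×0.1255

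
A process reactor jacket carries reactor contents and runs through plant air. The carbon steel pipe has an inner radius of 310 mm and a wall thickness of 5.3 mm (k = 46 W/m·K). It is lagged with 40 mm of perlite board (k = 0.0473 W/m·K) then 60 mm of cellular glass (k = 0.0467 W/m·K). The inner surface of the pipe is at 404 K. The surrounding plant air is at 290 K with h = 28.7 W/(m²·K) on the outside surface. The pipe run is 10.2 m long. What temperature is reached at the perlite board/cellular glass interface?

Per-layer cylindrical resistances, series-summed:
R_carbon steel pipe wall = ln(315.3/310)/(2π×46×10.2) = 5.75×10^-6 K/W
R_perlite board = ln(355.3/315.3)/(2π×0.0473×10.2) = 0.0394 K/W
R_cellular glass = ln(415.3/355.3)/(2π×0.0467×10.2) = 0.05214 K/W
R_outer film = 1/(h_o·2πr_oL) = 1/(28.7×2π×0.4153×10.2) = 0.001309 K/W
R_total = 0.09285 K/W
Q = ΔT/R_total = 114/0.09285
Q = 1230 W
T_interface = T_inner − Q·ΣR(inner→interface) = 404 − 1230×0.03941

T ≈ 356 K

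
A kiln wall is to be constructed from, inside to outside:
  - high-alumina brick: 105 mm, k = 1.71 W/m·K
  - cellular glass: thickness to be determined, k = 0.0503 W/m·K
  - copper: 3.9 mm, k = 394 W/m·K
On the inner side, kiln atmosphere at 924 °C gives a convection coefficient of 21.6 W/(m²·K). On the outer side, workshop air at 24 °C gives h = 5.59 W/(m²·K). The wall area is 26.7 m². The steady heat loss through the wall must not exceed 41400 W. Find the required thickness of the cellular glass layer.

L ≈ 14.8 mm

Thermal resistances in series:
R_inner film = 1/(h_i·A) = 1/(21.6×26.7) = 0.001734 K/W
R_high-alumina brick = L/(kA) = 0.105/(1.71×26.7) = 0.0023 K/W
R_copper = L/(kA) = 0.0039/(394×26.7) = 3.707×10^-7 K/W
R_outer film = 1/(h_o·A) = 1/(5.59×26.7) = 0.0067 K/W
Sum of the known resistances R_other = 0.01073 K/W
Required total resistance R_tot = ΔT/Q_allow = 900/41400 = 0.02174 K/W
R_cellular glass = R_tot − R_other = 0.01101 K/W
L = R·k·A = 0.01101×0.0503×26.7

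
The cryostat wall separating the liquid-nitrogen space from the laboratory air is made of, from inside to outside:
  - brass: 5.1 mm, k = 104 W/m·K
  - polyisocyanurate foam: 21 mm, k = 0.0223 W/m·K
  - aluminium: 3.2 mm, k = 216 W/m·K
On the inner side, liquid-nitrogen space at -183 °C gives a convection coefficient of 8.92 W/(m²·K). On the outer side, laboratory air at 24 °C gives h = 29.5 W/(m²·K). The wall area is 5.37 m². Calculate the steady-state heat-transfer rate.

Q ≈ 1020 W

Thermal resistances in series:
R_inner film = 1/(h_i·A) = 1/(8.92×5.37) = 0.02088 K/W
R_brass = L/(kA) = 0.0051/(104×5.37) = 9.132×10^-6 K/W
R_polyisocyanurate foam = L/(kA) = 0.021/(0.0223×5.37) = 0.1754 K/W
R_aluminium = L/(kA) = 0.0032/(216×5.37) = 2.759×10^-6 K/W
R_outer film = 1/(h_o·A) = 1/(29.5×5.37) = 0.006313 K/W
R_total = 0.2026 K/W
Q = ΔT / R_total = 207 / 0.2026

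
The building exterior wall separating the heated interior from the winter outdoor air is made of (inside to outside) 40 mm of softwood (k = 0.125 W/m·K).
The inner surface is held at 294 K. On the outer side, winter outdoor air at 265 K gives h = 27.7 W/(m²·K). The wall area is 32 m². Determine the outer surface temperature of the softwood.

Thermal resistances in series:
R_softwood = L/(kA) = 0.04/(0.125×32) = 0.01 K/W
R_outer film = 1/(h_o·A) = 1/(27.7×32) = 0.001128 K/W
R_total = 0.01113 K/W;  Q = ΔT/R_total = 29/0.01113 = 2606 W
T_interface = T_inner − Q·ΣR(inner→interface) = 294 − 2610×0.01

T ≈ 268 K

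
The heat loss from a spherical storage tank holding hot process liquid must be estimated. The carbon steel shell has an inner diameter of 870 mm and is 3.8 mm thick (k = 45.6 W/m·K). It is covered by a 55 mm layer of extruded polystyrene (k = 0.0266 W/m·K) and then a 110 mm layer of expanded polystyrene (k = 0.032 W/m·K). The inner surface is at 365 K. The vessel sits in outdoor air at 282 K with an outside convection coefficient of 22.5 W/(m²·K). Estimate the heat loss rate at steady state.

Q ≈ 49.2 W

Spherical conduction: R = (1/r_in − 1/r_out)/(4πk) per layer; series-sum.
R_carbon steel shell = (1/0.435 − 1/0.4388)/(4π×45.6) = 3.474×10^-5 K/W
R_extruded polystyrene = (1/0.4388 − 1/0.4938)/(4π×0.0266) = 0.7594 K/W
R_expanded polystyrene = (1/0.4938 − 1/0.6038)/(4π×0.032) = 0.9175 K/W
R_outer film = 1/(h·4πr_o²) = 1/(22.5×4π×0.6038²) = 0.009701 K/W
R_total = 1.687 K/W
Q = ΔT/R_total = 83/1.687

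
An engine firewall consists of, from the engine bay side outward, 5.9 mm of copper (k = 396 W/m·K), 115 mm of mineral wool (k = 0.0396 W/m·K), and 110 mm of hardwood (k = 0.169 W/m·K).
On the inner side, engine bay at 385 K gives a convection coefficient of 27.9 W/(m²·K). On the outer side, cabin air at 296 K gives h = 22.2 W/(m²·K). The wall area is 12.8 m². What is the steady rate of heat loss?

Treating each layer as a thermal resistance in series:
R_inner film = 1/(h_i·A) = 1/(27.9×12.8) = 0.0028 K/W
R_copper = L/(kA) = 0.0059/(396×12.8) = 1.164×10^-6 K/W
R_mineral wool = L/(kA) = 0.115/(0.0396×12.8) = 0.2269 K/W
R_hardwood = L/(kA) = 0.11/(0.169×12.8) = 0.05085 K/W
R_outer film = 1/(h_o·A) = 1/(22.2×12.8) = 0.003519 K/W
R_total = 0.284 K/W
Q = ΔT / R_total = 89 / 0.284

Q ≈ 313 W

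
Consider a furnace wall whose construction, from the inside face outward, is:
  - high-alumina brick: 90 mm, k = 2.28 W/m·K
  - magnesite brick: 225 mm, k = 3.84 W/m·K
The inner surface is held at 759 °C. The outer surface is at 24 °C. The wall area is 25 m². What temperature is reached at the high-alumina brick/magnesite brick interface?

Thermal resistances in series:
R_high-alumina brick = L/(kA) = 0.09/(2.28×25) = 0.001579 K/W
R_magnesite brick = L/(kA) = 0.225/(3.84×25) = 0.002344 K/W
R_total = 0.003923 K/W;  Q = ΔT/R_total = 735/0.003923 = 187400 W
T_interface = T_inner − Q·ΣR(inner→interface) = 759 − 187000×0.001579

T ≈ 463 °C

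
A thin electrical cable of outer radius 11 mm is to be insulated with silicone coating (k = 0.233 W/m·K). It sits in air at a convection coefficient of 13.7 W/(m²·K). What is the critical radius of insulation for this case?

For a cylinder r_cr = k/h = 0.233/13.7
r_cr = 17 mm; since the bare radius (11 mm) is below r_cr, adding a thin layer of insulation will *increase* heat loss.

r_cr ≈ 17 mm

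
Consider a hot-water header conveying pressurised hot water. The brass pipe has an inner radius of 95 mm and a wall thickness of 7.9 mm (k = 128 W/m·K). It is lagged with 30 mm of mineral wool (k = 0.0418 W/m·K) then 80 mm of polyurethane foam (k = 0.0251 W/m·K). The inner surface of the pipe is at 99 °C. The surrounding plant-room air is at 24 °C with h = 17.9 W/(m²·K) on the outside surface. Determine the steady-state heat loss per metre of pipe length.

Cylindrical conduction, so R = ln(r₂/r₁)/(2πkL) per layer, in series:
R_brass pipe wall = ln(102.9/95)/(2π×128×1) = 9.932×10^-5 K/W
R_mineral wool = ln(132.9/102.9)/(2π×0.0418×1) = 0.9741 K/W
R_polyurethane foam = ln(212.9/132.9)/(2π×0.0251×1) = 2.988 K/W
R_outer film = 1/(h_o·2πr_oL) = 1/(17.9×2π×0.2129×1) = 0.04176 K/W
R_total = 4.004 K/W
Q = ΔT/R_total = 75/4.004

q′ ≈ 18.7 W/m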